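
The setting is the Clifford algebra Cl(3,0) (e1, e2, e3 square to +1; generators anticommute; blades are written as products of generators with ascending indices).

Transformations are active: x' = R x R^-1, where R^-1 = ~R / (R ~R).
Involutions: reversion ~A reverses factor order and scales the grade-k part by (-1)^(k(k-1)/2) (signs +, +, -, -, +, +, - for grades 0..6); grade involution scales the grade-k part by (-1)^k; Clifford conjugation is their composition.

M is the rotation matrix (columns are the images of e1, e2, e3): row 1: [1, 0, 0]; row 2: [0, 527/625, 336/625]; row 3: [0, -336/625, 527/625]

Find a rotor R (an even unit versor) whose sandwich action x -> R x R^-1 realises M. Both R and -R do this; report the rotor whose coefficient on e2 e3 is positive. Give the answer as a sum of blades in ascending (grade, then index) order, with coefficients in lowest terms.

Method: write R = a + b12*e1 e2 + b13*e1 e3 + b23*e2 e3 with a^2 + b12^2 + b13^2 + b23^2 = 1 (so R^-1 = ~R). Expanding the columns R e_j ~R gives tr M = 4a^2 - 1 and, from the antisymmetric part, M21 - M12 = -4a*b12, M13 - M31 = 4a*b13, M32 - M23 = -4a*b23.
Here tr M = 1679/625, so a^2 = (1 + tr M)/4 = 576/625 and a = ±24/25. Taking a = 24/25: M21 - M12 = 0, M13 - M31 = 0, M32 - M23 = -672/625, giving b12 = 0, b13 = 0, b23 = 7/25, i.e. R = 24/25 + 7/25*e2 e3.
Its e2 e3 coefficient is already positive.
Answer: 24/25 + 7/25*e2 e3. Recall the cover is two-to-one: with M of trace 1679/625, both preimages act alike, and the stated e2 e3 sign chooses the sheet.


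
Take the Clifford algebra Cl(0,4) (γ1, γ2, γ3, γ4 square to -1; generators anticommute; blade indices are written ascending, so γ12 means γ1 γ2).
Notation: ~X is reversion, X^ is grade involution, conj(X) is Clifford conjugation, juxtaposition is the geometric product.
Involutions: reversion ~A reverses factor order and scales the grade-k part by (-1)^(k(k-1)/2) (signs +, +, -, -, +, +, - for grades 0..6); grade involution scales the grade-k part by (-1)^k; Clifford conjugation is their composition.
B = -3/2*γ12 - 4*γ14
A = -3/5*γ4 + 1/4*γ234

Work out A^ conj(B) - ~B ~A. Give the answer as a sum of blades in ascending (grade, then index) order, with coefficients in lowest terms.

first term: 12/5*γ1 - γ123 + 9/10*γ124 - 3/8*γ134
second term: 12/5*γ1 + γ123 - 9/10*γ124 + 3/8*γ134
Answer: -2*γ123 + 9/5*γ124 - 3/4*γ134


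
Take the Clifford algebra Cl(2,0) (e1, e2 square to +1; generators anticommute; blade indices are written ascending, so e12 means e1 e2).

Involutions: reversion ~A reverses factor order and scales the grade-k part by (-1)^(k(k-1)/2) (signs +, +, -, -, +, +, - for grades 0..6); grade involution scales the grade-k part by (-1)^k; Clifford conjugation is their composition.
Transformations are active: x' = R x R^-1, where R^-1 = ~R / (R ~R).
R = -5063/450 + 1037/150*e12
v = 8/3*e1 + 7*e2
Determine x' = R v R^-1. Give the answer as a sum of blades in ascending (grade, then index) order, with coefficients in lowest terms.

~R = -5063/450 - 1037/150*e12, and R ~R = 3531229/20250, so R^-1 = ~R / (3531229/20250).
R v = 24827/1350*e1 - 14579/150*e2
Answer: -71741/14235*e1 + 26296/4745*e2


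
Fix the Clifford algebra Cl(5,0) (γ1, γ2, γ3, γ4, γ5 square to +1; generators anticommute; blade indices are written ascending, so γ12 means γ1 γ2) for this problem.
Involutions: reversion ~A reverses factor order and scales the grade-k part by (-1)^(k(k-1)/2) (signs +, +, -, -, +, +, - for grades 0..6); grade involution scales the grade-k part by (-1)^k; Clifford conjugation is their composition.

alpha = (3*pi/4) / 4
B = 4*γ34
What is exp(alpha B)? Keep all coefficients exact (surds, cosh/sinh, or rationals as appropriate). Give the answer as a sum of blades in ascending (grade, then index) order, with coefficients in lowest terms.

B^2 = (4)^2*(γ34)^2 = 16*(-1) = -16 (a basis 2-blade squares to minus the product of its generators' squares).
B^2 = -16 — a negative square means the series sums to a rotation: l = 4, alpha*l = 3*pi/4, so exp(alpha B) = cos(3*pi/4) + (sin(3*pi/4)/4)*B = -sqrt(2)/2 + (sqrt(2)/8)*B.
Answer: -sqrt(2)/2 + sqrt(2)/2*γ34


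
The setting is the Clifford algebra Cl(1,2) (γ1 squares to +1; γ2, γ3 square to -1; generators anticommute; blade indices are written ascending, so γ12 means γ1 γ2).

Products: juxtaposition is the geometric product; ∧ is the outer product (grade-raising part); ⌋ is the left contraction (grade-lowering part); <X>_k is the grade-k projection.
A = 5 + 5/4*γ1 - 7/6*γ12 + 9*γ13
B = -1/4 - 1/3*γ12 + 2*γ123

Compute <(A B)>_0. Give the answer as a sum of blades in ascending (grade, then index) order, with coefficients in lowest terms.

step 1: -31/36 - 5/16*γ1 - 221/12*γ2 - 7/3*γ3 - 11/8*γ12 - 9/4*γ13 - 1/2*γ23 + 10*γ123
step 2: -31/36
Answer: -31/36


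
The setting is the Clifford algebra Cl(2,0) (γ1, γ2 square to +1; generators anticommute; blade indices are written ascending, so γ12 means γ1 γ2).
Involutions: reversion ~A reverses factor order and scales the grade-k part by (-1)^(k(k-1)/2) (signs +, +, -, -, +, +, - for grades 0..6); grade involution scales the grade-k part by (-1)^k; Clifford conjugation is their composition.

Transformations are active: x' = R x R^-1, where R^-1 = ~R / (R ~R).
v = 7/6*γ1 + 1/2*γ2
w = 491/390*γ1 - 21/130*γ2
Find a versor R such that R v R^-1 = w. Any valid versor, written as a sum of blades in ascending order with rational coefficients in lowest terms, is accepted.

Construction: equal norms (both 29/18) license R = v + w = 473/195*γ1 + 22/65*γ2 — nothing changes along that direction, while (v - w)/2 changes sign, so v maps onto w.
Answer: 473/195*γ1 + 22/65*γ2


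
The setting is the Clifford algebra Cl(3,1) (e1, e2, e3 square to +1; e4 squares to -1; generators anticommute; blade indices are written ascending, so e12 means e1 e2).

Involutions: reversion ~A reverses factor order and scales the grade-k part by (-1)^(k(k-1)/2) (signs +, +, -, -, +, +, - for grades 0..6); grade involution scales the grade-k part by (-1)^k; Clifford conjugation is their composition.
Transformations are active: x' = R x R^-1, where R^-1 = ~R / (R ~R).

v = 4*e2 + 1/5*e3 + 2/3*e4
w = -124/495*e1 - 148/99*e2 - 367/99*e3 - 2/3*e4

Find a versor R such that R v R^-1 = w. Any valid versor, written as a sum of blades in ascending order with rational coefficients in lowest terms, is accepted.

Why this works: both vectors square to 3509/225, so q(v) = q(w) and R = v + w = -124/495*e1 + 248/99*e2 - 1736/495*e3 carries v to w — its own direction survives, the complement (v - w)/2 flips.
Answer: -124/495*e1 + 248/99*e2 - 1736/495*e3


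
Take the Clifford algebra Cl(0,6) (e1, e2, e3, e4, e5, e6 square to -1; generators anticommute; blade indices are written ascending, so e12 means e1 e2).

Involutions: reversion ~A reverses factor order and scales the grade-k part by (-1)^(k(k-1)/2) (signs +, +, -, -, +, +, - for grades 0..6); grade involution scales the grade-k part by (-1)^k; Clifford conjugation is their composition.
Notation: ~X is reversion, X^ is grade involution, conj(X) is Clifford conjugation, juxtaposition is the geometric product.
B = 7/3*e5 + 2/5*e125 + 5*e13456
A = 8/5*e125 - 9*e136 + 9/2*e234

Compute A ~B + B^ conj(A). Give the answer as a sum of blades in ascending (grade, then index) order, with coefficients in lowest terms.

first term: -16/25 - 56/15*e12 - 45*e45 + 45/2*e1256 - 9/5*e1345 + 21*e1356 + 21/2*e2345 + 8*e2346 + 18/5*e2356
second term: -16/25 + 56/15*e12 + 45*e45 + 45/2*e1256 - 9/5*e1345 + 21*e1356 + 21/2*e2345 + 8*e2346 + 18/5*e2356
Answer: -32/25 + 45*e1256 - 18/5*e1345 + 42*e1356 + 21*e2345 + 16*e2346 + 36/5*e2356


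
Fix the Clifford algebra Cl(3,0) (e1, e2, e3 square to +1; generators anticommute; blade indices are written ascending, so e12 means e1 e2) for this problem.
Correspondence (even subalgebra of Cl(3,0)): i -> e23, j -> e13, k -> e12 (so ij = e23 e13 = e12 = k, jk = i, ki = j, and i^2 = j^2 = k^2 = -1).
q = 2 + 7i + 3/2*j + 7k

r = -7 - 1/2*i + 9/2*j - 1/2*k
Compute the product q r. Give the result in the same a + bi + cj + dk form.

In blades: q = 2 + 7*e12 + 3/2*e13 + 7*e23, r = -7 - 1/2*e12 + 9/2*e13 - 1/2*e23.
Distribute q over r term by term (generator squares from the signature, products reordered to ascending indices): (2)*r = -14 - e12 + 9*e13 - e23; (7*e12)*r = 7/2 - 49*e12 - 7/2*e13 - 63/2*e23; (3/2*e13)*r = -27/4 + 3/4*e12 - 21/2*e13 - 3/4*e23; (7*e23)*r = 7/2 + 63/2*e12 + 7/2*e13 - 49*e23.
Sum: -55/4 - 71/4*e12 - 3/2*e13 - 329/4*e23; translating back through the correspondence:
Answer: -55/4 - 329/4*i - 3/2*j - 71/4*k


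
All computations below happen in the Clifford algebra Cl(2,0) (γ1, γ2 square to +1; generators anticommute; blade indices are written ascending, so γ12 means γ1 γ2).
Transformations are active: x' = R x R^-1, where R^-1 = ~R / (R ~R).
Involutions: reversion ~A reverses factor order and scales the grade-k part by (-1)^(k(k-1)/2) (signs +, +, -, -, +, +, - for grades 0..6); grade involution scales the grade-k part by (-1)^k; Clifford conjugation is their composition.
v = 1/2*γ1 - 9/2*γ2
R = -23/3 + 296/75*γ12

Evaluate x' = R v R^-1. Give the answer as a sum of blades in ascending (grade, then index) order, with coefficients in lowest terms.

~R = -23/3 - 296/75*γ12, and R ~R = 418241/5625, so R^-1 = ~R / (418241/5625).
R v = -3239/150*γ1 + 4879/150*γ2
Answer: 80649/20402*γ1 - 45041/20402*γ2


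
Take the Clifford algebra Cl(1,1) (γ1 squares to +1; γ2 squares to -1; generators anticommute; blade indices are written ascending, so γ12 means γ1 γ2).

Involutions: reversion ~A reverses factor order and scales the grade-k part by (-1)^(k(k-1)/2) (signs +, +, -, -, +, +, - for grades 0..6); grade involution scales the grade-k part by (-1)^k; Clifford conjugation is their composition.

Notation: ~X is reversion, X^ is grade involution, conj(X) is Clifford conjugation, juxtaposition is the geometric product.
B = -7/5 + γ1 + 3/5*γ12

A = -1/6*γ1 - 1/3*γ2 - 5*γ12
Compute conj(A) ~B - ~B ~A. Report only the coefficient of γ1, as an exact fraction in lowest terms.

first term: -17/6 - 13/30*γ1 - 167/30*γ2 - 22/3*γ12
second term: -19/6 + 1/30*γ1 + 161/30*γ2 - 22/3*γ12
Answer: -7/15


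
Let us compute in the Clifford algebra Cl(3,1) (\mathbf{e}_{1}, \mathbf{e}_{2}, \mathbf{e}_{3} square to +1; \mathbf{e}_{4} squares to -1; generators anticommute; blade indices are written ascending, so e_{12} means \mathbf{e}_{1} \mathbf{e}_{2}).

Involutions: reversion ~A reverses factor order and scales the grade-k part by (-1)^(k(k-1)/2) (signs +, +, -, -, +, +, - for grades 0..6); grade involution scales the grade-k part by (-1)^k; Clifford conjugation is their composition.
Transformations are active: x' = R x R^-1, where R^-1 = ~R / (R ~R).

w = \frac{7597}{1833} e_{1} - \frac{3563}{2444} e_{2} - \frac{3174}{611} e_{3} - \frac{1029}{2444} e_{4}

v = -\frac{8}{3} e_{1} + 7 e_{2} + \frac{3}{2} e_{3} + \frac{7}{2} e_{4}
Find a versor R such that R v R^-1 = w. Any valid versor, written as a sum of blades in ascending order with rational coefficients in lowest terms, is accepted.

Take R = v + w = \frac{903}{611} e_{1} + \frac{13545}{2444} e_{2} - \frac{4515}{1222} e_{3} + \frac{7525}{2444} e_{4}. Because q(v) = q(w) = \frac{415}{9}, conjugation by R sends v exactly to w.
Answer: \frac{903}{611} e_{1} + \frac{13545}{2444} e_{2} - \frac{4515}{1222} e_{3} + \frac{7525}{2444} e_{4}


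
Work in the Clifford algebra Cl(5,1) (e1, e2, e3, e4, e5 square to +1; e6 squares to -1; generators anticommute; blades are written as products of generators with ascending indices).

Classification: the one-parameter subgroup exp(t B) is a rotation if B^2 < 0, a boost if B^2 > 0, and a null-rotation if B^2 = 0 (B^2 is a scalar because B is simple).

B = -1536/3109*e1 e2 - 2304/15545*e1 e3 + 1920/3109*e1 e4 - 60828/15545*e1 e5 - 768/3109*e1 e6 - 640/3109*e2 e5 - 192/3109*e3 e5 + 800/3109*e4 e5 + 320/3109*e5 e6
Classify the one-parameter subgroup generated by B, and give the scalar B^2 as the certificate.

B^2 term by term: the squares give (-1536/3109)^2*(e1 e2)^2 + (-2304/15545)^2*(e1 e3)^2 + (1920/3109)^2*(e1 e4)^2 + (-60828/15545)^2*(e1 e5)^2 + (-768/3109)^2*(e1 e6)^2 + (-640/3109)^2*(e2 e5)^2 + (-192/3109)^2*(e3 e5)^2 + (800/3109)^2*(e4 e5)^2 + (320/3109)^2*(e5 e6)^2 = 2359296/9665881*(-1) + 5308416/241647025*(-1) + 3686400/9665881*(-1) + 3700045584/241647025*(-1) + 589824/9665881*(+1) + 409600/9665881*(-1) + 36864/9665881*(-1) + 640000/9665881*(-1) + 102400/9665881*(+1) = -16 (each basis 2-blade squares to minus the product of its generators' squares); cross terms between blades sharing an index anticommute and cancel; the commuting (index-disjoint) pairs give grade-4 terms 2*c*c'*(blade product), which cancel blade by blade — e1 e2 e3 e5: 589824/9665881 - 589824/9665881 = 0; e1 e2 e4 e5: -2457600/9665881 + 2457600/9665881 = 0; e1 e2 e5 e6: -983040/9665881 + 983040/9665881 = 0; e1 e3 e4 e5: -737280/9665881 + 737280/9665881 = 0; e1 e3 e5 e6: -294912/9665881 + 294912/9665881 = 0; e1 e4 e5 e6: 1228800/9665881 - 1228800/9665881 = 0 — confirming B is simple. So B^2 = -16.
Answer: rotation, certificate B^2 = -16. Why this suffices: the scalar -16 survives any versor conjugation, so its sign alone determines the class however B is presented.


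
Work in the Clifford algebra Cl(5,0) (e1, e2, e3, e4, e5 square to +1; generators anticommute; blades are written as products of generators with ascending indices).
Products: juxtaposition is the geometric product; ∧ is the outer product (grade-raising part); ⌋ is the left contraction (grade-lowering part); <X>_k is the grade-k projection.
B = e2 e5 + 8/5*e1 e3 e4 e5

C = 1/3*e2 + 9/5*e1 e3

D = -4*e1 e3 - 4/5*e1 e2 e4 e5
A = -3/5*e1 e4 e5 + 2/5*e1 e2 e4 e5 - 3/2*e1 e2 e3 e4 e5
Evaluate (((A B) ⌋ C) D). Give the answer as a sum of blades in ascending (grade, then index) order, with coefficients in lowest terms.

step 1: 12/5*e2 + 24/25*e3 + 2/5*e1 e4 + 16/25*e2 e3 - 3/5*e1 e2 e4 + 3/2*e1 e3 e4
step 2: 4/5 - 216/125*e1
step 3: 864/125*e3 - 16/5*e1 e3 + 864/625*e2 e4 e5 - 16/25*e1 e2 e4 e5
Answer: 864/125*e3 - 16/5*e1 e3 + 864/625*e2 e4 e5 - 16/25*e1 e2 e4 e5


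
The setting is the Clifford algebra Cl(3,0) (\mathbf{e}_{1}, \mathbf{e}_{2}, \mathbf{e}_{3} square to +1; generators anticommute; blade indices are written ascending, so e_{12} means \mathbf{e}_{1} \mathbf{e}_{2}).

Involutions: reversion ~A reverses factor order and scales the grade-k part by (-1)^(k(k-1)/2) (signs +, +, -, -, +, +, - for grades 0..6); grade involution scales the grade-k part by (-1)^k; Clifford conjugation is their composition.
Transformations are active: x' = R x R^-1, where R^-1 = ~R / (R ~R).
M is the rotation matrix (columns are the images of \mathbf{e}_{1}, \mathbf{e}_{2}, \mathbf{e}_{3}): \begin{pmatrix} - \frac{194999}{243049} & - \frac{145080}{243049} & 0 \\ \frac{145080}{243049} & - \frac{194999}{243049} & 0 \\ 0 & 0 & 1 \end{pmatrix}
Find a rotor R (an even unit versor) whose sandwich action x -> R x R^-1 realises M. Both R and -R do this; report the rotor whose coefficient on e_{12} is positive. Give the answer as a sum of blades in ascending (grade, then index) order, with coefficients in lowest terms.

Method: write R = a + b12*e_{12} + b13*e_{13} + b23*e_{23} with a^2 + b12^2 + b13^2 + b23^2 = 1 (so R^-1 = ~R). Expanding the columns R e_j ~R gives tr M = 4a^2 - 1 and, from the antisymmetric part, M21 - M12 = -4a*b12, M13 - M31 = 4a*b13, M32 - M23 = -4a*b23.
Here tr M = -\frac{146949}{243049}, so a^2 = (1 + tr M)/4 = \frac{24025}{243049} and a = ±\frac{155}{493}. Taking a = \frac{155}{493}: M21 - M12 = \frac{290160}{243049}, M13 - M31 = 0, M32 - M23 = 0, giving b12 = -\frac{468}{493}, b13 = 0, b23 = 0, i.e. R = \frac{155}{493} - \frac{468}{493} e_{12}.
Its e_{12} coefficient is negative, so report the other preimage -R.
Answer: -\frac{155}{493} + \frac{468}{493} e_{12}. Uniqueness: Spin(3) -> SO(3) maps R and -R to the same rotation of trace -\frac{146949}{243049}; fixing the sign of the e_{12} coefficient removes the ambiguity.


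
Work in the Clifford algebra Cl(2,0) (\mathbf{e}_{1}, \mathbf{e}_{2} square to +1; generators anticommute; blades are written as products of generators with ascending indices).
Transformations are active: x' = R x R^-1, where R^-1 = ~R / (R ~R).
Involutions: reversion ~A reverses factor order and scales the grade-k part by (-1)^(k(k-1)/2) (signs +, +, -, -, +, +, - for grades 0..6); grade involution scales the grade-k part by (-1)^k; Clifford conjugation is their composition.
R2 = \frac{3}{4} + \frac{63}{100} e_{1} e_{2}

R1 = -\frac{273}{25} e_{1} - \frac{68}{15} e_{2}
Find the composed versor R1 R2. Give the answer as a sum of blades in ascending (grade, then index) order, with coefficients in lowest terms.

Distribute over the terms of R1 (each basis-blade product reordered to ascending indices, repeated generators contracted through their squares):
(-\frac{273}{25} e_{1}) R2 = -\frac{819}{100} e_{1} - \frac{17199}{2500} e_{2}
(-\frac{68}{15} e_{2}) R2 = \frac{357}{125} e_{1} - \frac{17}{5} e_{2}
Summing the partial products and collecting blades:
Answer: -\frac{2667}{500} e_{1} - \frac{25699}{2500} e_{2}


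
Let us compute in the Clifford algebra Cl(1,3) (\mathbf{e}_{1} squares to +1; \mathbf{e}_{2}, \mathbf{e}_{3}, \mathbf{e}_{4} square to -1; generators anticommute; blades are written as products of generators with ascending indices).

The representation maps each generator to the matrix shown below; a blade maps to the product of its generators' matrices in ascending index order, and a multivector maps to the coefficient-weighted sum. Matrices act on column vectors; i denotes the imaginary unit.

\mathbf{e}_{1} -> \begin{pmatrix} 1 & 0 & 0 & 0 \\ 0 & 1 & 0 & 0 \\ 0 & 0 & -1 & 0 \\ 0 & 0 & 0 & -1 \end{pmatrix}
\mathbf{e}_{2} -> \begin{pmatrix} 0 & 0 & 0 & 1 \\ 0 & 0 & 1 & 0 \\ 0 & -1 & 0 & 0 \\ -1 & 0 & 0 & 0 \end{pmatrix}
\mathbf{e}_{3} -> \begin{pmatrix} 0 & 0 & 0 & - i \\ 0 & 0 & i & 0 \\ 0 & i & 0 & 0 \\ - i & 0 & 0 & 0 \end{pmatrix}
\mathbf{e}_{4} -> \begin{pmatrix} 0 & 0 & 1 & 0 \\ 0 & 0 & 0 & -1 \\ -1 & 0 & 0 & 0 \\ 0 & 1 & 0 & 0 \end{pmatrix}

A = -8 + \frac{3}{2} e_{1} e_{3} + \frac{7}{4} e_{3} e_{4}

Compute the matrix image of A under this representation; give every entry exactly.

Bivector images (products of the table entries): rho(e_{1} e_{3}) = rho(\mathbf{e}_{1})rho(\mathbf{e}_{3}) = \begin{pmatrix} 0 & 0 & 0 & - i \\ 0 & 0 & i & 0 \\ 0 & - i & 0 & 0 \\ i & 0 & 0 & 0 \end{pmatrix}; rho(e_{3} e_{4}) = rho(\mathbf{e}_{3})rho(\mathbf{e}_{4}) = \begin{pmatrix} 0 & - i & 0 & 0 \\ - i & 0 & 0 & 0 \\ 0 & 0 & 0 & - i \\ 0 & 0 & - i & 0 \end{pmatrix}.
M = (-8)*1 + (\frac{3}{2})*rho(e_{1} e_{3}) + (\frac{7}{4})*rho(e_{3} e_{4}), summed entrywise (1 is the identity matrix):
Answer: \begin{pmatrix} -8 & - \frac{7 i}{4} & 0 & - \frac{3 i}{2} \\ - \frac{7 i}{4} & -8 & \frac{3 i}{2} & 0 \\ 0 & - \frac{3 i}{2} & -8 & - \frac{7 i}{4} \\ \frac{3 i}{2} & 0 & - \frac{7 i}{4} & -8 \end{pmatrix}


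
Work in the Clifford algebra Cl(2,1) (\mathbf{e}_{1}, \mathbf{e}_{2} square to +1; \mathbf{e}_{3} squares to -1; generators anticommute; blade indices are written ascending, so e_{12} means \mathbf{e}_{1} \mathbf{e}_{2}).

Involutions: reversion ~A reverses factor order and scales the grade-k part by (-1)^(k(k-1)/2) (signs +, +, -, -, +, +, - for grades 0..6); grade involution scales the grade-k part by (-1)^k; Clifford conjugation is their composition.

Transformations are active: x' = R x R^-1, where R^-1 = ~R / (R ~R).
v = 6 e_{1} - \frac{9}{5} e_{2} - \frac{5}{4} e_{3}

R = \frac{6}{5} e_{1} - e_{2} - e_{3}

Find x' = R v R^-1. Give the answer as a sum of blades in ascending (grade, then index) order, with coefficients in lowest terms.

~R = \frac{6}{5} e_{1} - e_{2} - e_{3}, and R ~R = \frac{36}{25}, so R^-1 = ~R / (\frac{36}{25}).
R v = \frac{31}{4} + \frac{96}{25} e_{12} + \frac{9}{2} e_{13} - \frac{11}{20} e_{23}
Answer: \frac{83}{12} e_{1} - \frac{3227}{360} e_{2} - \frac{685}{72} e_{3}


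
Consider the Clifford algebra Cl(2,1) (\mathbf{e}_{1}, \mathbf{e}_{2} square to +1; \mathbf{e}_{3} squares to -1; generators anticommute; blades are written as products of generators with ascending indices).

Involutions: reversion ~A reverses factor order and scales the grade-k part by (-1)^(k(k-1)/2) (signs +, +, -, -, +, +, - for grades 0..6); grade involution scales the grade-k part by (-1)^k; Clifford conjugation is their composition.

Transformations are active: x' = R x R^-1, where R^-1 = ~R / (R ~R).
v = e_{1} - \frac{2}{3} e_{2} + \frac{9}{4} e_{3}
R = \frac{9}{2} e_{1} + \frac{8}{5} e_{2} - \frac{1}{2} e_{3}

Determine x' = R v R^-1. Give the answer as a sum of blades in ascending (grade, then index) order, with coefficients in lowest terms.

~R = \frac{9}{2} e_{1} + \frac{8}{5} e_{2} - \frac{1}{2} e_{3}, and R ~R = \frac{564}{25}, so R^-1 = ~R / (\frac{564}{25}).
R v = \frac{547}{120} - \frac{23}{5} e_{1} e_{2} + \frac{85}{8} e_{1} e_{3} + \frac{49}{15} e_{2} e_{3}
Answer: \frac{1231}{1504} e_{1} + \frac{1111}{846} e_{2} - \frac{33191}{13536} e_{3}


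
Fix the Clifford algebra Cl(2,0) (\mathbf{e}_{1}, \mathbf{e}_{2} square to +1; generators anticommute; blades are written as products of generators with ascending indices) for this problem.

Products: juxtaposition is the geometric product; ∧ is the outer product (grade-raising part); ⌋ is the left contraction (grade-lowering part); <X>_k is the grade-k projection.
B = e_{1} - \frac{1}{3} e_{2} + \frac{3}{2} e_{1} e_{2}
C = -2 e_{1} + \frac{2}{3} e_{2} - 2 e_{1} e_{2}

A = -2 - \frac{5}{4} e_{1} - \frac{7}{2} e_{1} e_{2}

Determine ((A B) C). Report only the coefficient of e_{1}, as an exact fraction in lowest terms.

step 1: 4 - \frac{5}{6} e_{1} + \frac{55}{24} e_{2} - \frac{31}{12} e_{1} e_{2}
step 2: -\frac{71}{36} - \frac{185}{36} e_{1} - \frac{5}{6} e_{2} - \frac{143}{36} e_{1} e_{2}
Answer: -\frac{185}{36}


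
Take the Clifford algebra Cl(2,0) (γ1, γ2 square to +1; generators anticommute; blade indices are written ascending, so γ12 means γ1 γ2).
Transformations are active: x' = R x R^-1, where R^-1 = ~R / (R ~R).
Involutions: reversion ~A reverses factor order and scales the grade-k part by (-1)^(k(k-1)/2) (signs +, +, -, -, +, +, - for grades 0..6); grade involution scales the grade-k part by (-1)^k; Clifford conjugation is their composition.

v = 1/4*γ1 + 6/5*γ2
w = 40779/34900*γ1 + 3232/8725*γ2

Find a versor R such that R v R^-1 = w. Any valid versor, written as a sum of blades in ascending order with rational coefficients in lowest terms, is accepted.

The midline construction: v and w both square to 601/400, so reflecting in their sum 12376/8725*γ1 + 13702/8725*γ2 exchanges them.
Answer: 12376/8725*γ1 + 13702/8725*γ2


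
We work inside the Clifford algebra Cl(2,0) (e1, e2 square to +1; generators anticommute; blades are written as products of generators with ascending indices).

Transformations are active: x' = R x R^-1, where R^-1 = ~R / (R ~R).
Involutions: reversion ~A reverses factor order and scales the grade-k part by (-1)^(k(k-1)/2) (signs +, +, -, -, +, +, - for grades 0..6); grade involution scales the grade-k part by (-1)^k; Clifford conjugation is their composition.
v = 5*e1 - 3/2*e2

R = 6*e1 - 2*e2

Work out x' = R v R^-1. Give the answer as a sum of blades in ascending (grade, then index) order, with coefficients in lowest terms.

~R = 6*e1 - 2*e2, and R ~R = 40, so R^-1 = ~R / (40).
R v = 33 + e1 e2
Answer: 49/10*e1 - 9/5*e2


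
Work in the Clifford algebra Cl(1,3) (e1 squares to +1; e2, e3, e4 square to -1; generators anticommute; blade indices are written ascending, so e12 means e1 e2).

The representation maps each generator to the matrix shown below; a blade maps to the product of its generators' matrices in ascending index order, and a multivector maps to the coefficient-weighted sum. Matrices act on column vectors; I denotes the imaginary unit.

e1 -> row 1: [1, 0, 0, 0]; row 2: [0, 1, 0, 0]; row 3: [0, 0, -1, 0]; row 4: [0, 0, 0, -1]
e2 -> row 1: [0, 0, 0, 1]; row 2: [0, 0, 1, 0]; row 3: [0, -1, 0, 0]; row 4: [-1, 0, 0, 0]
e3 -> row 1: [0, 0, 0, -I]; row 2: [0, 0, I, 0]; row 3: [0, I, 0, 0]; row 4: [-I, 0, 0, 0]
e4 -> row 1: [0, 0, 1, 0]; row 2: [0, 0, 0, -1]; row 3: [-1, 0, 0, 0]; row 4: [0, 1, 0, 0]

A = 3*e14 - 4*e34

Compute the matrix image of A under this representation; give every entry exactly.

Bivector images (products of the table entries): rho(e14) = rho(e1)rho(e4) = row 1: [0, 0, 1, 0]; row 2: [0, 0, 0, -1]; row 3: [1, 0, 0, 0]; row 4: [0, -1, 0, 0]; rho(e34) = rho(e3)rho(e4) = row 1: [0, -I, 0, 0]; row 2: [-I, 0, 0, 0]; row 3: [0, 0, 0, -I]; row 4: [0, 0, -I, 0].
M = (3)*rho(e14) + (-4)*rho(e34), summed entrywise:
Answer: row 1: [0, 4*I, 3, 0]; row 2: [4*I, 0, 0, -3]; row 3: [3, 0, 0, 4*I]; row 4: [0, -3, 4*I, 0]


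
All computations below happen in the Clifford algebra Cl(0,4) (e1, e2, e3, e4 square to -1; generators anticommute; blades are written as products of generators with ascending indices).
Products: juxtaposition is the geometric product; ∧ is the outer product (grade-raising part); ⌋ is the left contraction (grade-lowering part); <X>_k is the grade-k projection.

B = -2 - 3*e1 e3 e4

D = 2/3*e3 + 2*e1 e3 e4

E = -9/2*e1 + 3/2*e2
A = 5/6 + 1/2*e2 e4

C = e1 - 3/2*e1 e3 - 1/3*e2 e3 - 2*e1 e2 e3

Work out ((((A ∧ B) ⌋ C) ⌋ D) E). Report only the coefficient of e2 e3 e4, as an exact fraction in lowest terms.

step 1: -5/3 - e2 e4 - 5/2*e1 e3 e4
step 2: -5/3*e1 + 5/2*e1 e3 + 5/9*e2 e3 + 10/3*e1 e2 e3
step 3: -5*e4 + 10/3*e3 e4
step 4: -45/2*e1 e4 + 15/2*e2 e4 - 15*e1 e3 e4 + 5*e2 e3 e4
Answer: 5


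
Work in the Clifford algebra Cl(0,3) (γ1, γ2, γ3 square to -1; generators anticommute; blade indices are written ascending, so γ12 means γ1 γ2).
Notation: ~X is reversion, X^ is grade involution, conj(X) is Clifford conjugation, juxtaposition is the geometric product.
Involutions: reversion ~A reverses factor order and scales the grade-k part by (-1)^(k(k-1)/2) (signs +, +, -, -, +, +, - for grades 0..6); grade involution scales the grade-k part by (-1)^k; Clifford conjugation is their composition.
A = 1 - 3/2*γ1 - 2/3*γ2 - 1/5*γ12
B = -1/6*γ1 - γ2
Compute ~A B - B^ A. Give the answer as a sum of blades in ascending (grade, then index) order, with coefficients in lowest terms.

first term: -11/12 + 1/30*γ1 - 31/30*γ2 + 25/18*γ12
second term: 11/12 - 1/30*γ1 + 31/30*γ2 + 25/18*γ12
Answer: -11/6 + 1/15*γ1 - 31/15*γ2


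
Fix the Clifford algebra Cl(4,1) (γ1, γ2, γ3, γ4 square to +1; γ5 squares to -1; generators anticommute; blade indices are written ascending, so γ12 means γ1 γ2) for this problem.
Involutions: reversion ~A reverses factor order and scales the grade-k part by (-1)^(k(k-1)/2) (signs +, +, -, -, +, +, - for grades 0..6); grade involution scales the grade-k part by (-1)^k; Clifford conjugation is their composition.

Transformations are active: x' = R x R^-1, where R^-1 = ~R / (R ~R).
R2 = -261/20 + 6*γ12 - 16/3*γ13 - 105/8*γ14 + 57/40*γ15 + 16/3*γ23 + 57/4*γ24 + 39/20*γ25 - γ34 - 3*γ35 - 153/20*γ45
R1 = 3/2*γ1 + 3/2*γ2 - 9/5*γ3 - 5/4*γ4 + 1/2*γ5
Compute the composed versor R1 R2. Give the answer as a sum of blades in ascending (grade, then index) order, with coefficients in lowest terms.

Distribute over the terms of R1 (each basis-blade product reordered to ascending indices, repeated generators contracted through their squares):
(3/2*γ1) R2 = -783/40*γ1 + 9*γ2 - 8*γ3 - 315/16*γ4 + 171/80*γ5 + 8*γ123 + 171/8*γ124 + 117/40*γ125 - 3/2*γ134 - 9/2*γ135 - 459/40*γ145
(3/2*γ2) R2 = -9*γ1 - 783/40*γ2 + 8*γ3 + 171/8*γ4 + 117/40*γ5 + 8*γ123 + 315/16*γ124 - 171/80*γ125 - 3/2*γ234 - 9/2*γ235 - 459/40*γ245
(-9/5*γ3) R2 = -48/5*γ1 + 48/5*γ2 + 2349/100*γ3 + 9/5*γ4 + 27/5*γ5 - 54/5*γ123 - 189/8*γ134 + 513/200*γ135 + 513/20*γ234 + 351/100*γ235 + 1377/100*γ345
(-5/4*γ4) R2 = -525/32*γ1 + 285/16*γ2 - 5/4*γ3 + 261/16*γ4 + 153/16*γ5 - 15/2*γ124 + 20/3*γ134 + 57/32*γ145 - 20/3*γ234 + 39/16*γ245 - 15/4*γ345
(1/2*γ5) R2 = 57/80*γ1 + 39/40*γ2 - 3/2*γ3 - 153/40*γ4 - 261/40*γ5 + 3*γ125 - 8/3*γ135 - 105/16*γ145 + 8/3*γ235 + 57/8*γ245 - 1/2*γ345
Summing the partial products and collecting blades:
Answer: -8619/160*γ1 + 285/16*γ2 + 1037/50*γ3 + 639/40*γ4 + 27/2*γ5 + 26/5*γ123 + 537/16*γ124 + 303/80*γ125 - 443/24*γ134 - 2761/600*γ135 - 2601/160*γ145 + 1049/60*γ234 + 503/300*γ235 - 153/80*γ245 + 238/25*γ345


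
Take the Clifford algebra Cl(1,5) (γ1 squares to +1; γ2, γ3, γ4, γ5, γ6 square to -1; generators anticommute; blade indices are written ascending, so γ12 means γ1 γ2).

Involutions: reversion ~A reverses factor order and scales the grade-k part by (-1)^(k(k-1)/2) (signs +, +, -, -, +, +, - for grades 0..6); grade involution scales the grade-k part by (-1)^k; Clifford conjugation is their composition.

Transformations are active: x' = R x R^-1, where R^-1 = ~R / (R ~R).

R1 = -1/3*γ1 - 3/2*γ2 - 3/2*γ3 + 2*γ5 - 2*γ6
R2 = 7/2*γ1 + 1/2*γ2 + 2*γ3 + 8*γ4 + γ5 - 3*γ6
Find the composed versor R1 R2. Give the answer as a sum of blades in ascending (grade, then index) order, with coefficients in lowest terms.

Distribute over the terms of R1 (each basis-blade product reordered to ascending indices, repeated generators contracted through their squares):
(-1/3*γ1) R2 = -7/6 - 1/6*γ12 - 2/3*γ13 - 8/3*γ14 - 1/3*γ15 + γ16
(-3/2*γ2) R2 = 3/4 + 21/4*γ12 - 3*γ23 - 12*γ24 - 3/2*γ25 + 9/2*γ26
(-3/2*γ3) R2 = 3 + 21/4*γ13 + 3/4*γ23 - 12*γ34 - 3/2*γ35 + 9/2*γ36
(2*γ5) R2 = -2 - 7*γ15 - γ25 - 4*γ35 - 16*γ45 - 6*γ56
(-2*γ6) R2 = -6 + 7*γ16 + γ26 + 4*γ36 + 16*γ46 + 2*γ56
Summing the partial products and collecting blades:
Answer: -65/12 + 61/12*γ12 + 55/12*γ13 - 8/3*γ14 - 22/3*γ15 + 8*γ16 - 9/4*γ23 - 12*γ24 - 5/2*γ25 + 11/2*γ26 - 12*γ34 - 11/2*γ35 + 17/2*γ36 - 16*γ45 + 16*γ46 - 4*γ56


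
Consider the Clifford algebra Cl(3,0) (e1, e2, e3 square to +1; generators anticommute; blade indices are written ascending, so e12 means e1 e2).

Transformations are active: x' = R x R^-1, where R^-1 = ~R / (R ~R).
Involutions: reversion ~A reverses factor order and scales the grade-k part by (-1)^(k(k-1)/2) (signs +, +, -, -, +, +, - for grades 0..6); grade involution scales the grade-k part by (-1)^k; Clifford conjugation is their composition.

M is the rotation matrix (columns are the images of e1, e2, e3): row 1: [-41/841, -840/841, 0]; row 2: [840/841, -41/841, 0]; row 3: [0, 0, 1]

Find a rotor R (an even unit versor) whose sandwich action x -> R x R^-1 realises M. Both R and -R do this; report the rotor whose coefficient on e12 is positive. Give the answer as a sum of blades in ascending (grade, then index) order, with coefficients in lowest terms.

Method: write R = a + b12*e12 + b13*e13 + b23*e23 with a^2 + b12^2 + b13^2 + b23^2 = 1 (so R^-1 = ~R). Expanding the columns R e_j ~R gives tr M = 4a^2 - 1 and, from the antisymmetric part, M21 - M12 = -4a*b12, M13 - M31 = 4a*b13, M32 - M23 = -4a*b23.
Here tr M = 759/841, so a^2 = (1 + tr M)/4 = 400/841 and a = ±20/29. Taking a = 20/29: M21 - M12 = 1680/841, M13 - M31 = 0, M32 - M23 = 0, giving b12 = -21/29, b13 = 0, b23 = 0, i.e. R = 20/29 - 21/29*e12.
Its e12 coefficient is negative, so report the other preimage -R.
Answer: -20/29 + 21/29*e12. Uniqueness: Spin(3) -> SO(3) maps R and -R to the same rotation of trace 759/841; fixing the sign of the e12 coefficient removes the ambiguity.


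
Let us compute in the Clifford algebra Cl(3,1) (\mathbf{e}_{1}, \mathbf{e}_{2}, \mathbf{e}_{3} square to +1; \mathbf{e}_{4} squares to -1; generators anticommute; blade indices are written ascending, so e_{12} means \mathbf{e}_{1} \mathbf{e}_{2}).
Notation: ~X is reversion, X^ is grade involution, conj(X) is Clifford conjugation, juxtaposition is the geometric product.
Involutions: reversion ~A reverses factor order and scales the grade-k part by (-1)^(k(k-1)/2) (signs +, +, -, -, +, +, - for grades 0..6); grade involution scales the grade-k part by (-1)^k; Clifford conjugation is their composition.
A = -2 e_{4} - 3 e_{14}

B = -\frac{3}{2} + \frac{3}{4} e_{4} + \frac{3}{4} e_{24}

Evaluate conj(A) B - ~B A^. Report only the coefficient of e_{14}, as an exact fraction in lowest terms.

first term: -\frac{3}{2} - \frac{9}{4} e_{1} + \frac{3}{2} e_{2} - 3 e_{4} + \frac{9}{4} e_{12} - \frac{9}{2} e_{14}
second term: -\frac{3}{2} - \frac{9}{4} e_{1} + \frac{3}{2} e_{2} - 3 e_{4} - \frac{9}{4} e_{12} + \frac{9}{2} e_{14}
Answer: -9


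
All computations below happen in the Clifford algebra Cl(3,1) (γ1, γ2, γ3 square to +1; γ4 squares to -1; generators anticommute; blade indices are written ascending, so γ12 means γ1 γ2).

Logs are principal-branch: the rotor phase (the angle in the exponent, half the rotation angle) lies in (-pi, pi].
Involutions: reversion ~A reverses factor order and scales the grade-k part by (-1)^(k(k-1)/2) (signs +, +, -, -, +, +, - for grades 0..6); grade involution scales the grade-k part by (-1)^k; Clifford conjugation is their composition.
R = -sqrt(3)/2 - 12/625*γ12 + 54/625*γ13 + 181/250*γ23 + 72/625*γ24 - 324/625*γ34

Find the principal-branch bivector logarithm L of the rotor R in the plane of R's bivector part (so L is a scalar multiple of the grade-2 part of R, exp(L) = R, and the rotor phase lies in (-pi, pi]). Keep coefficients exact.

The scalar part of R is -sqrt(3)/2, so the principal-branch rotor phase is pinned; divide the bivector part by its sine to get the unit plane — L is the phase times that plane.
Concretely: cos(phase) = -sqrt(3)/2 gives phase = ±5*pi/6, and since phase/sin(phase) is even the sign is immaterial: L = (phase/sin(phase)) * <R>_2 = (5*pi/3) * <R>_2.
Answer: -4*pi/125*γ12 + 18*pi/125*γ13 + 181*pi/150*γ23 + 24*pi/125*γ24 - 108*pi/125*γ34


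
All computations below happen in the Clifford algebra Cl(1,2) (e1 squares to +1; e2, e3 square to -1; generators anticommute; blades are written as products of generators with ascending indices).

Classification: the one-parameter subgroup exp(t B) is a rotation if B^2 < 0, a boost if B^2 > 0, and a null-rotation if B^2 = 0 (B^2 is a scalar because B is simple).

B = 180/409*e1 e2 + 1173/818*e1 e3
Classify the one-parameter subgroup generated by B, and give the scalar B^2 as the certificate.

B^2 term by term: the squares give (180/409)^2*(e1 e2)^2 + (1173/818)^2*(e1 e3)^2 = 32400/167281*(+1) + 1375929/669124*(+1) = 9/4 (each basis 2-blade squares to minus the product of its generators' squares); cross terms between blades sharing an index anticommute and cancel. So B^2 = 9/4.
Answer: boost, certificate B^2 = 9/4. No conjugation can change B^2 = 9/4; the sign gives the class.


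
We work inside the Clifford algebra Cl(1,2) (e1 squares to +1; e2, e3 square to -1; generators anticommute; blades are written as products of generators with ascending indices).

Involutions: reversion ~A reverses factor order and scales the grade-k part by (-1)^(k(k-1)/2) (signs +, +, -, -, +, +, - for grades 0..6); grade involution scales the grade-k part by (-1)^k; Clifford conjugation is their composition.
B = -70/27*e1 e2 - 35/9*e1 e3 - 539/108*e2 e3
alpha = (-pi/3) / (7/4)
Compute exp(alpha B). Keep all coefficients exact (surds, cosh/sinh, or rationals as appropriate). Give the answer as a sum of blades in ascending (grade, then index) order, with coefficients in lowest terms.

B^2 term by term: the squares give (-70/27)^2*(e1 e2)^2 + (-35/9)^2*(e1 e3)^2 + (-539/108)^2*(e2 e3)^2 = 4900/729*(+1) + 1225/81*(+1) + 290521/11664*(-1) = -49/16 (each basis 2-blade squares to minus the product of its generators' squares); cross terms between blades sharing an index anticommute and cancel. So B^2 = -49/16.
B^2 = -49/16 — since the square is negative, the closed form is circular: l = 7/4, alpha*l = -pi/3, so exp(alpha B) = cos(-pi/3) + (sin(-pi/3)/(7/4))*B = 1/2 + (-2*sqrt(3)/7)*B.
Answer: 1/2 + 20*sqrt(3)/27*e1 e2 + 10*sqrt(3)/9*e1 e3 + 77*sqrt(3)/54*e2 e3


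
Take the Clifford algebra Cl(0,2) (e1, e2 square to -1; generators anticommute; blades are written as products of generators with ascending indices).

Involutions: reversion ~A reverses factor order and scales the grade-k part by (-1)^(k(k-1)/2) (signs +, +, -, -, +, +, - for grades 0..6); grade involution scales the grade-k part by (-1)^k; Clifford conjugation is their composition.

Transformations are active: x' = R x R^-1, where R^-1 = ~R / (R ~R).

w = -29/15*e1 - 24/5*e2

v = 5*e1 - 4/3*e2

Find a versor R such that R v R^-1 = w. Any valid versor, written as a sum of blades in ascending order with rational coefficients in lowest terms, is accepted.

The midline construction: v and w both square to -241/9, so reflecting in their sum 46/15*e1 - 92/15*e2 exchanges them.
Answer: 46/15*e1 - 92/15*e2


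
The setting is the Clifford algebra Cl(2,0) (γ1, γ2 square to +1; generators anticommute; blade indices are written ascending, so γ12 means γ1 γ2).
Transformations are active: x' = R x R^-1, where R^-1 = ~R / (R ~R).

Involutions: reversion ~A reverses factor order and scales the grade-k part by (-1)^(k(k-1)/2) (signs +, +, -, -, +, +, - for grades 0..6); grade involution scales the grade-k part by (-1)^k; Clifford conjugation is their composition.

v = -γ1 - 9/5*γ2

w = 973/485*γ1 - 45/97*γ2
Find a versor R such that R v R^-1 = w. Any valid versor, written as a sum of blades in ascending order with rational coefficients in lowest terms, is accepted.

Here q(v) = q(w) = 106/25; the classical choice R = v + w = 488/485*γ1 - 1098/485*γ2 then realises v -> w under the sandwich.
Answer: 488/485*γ1 - 1098/485*γ2


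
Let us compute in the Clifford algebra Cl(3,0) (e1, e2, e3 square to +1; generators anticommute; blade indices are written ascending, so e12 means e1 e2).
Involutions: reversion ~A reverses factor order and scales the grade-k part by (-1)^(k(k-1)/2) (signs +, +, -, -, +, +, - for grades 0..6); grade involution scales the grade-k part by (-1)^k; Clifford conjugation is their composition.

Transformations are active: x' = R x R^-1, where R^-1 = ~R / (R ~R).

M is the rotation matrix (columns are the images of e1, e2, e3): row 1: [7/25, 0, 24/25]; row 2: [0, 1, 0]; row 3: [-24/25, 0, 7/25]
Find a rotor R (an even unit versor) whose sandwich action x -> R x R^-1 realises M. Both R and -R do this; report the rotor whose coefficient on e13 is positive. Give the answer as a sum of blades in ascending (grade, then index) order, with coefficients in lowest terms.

Method: write R = a + b12*e12 + b13*e13 + b23*e23 with a^2 + b12^2 + b13^2 + b23^2 = 1 (so R^-1 = ~R). Expanding the columns R e_j ~R gives tr M = 4a^2 - 1 and, from the antisymmetric part, M21 - M12 = -4a*b12, M13 - M31 = 4a*b13, M32 - M23 = -4a*b23.
Here tr M = 39/25, so a^2 = (1 + tr M)/4 = 16/25 and a = ±4/5. Taking a = 4/5: M21 - M12 = 0, M13 - M31 = 48/25, M32 - M23 = 0, giving b12 = 0, b13 = 3/5, b23 = 0, i.e. R = 4/5 + 3/5*e13.
Its e13 coefficient is already positive.
Answer: 4/5 + 3/5*e13. Recall the cover is two-to-one: with M of trace 39/25, both preimages act alike, and the stated e13 sign chooses the sheet.


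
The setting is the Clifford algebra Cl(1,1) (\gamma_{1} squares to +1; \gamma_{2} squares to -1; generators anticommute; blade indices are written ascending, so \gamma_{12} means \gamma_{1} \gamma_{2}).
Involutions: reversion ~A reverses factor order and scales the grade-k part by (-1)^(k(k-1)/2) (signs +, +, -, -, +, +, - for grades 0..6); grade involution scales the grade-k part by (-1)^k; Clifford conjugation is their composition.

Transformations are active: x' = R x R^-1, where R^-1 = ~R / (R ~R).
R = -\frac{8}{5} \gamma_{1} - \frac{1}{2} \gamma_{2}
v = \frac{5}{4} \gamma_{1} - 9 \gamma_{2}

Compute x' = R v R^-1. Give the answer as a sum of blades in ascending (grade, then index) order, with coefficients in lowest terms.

~R = -\frac{8}{5} \gamma_{1} - \frac{1}{2} \gamma_{2}, and R ~R = \frac{231}{100}, so R^-1 = ~R / (\frac{231}{100}).
R v = -\frac{13}{2} + \frac{601}{40} \gamma_{12}
Answer: \frac{7165}{924} \gamma_{1} + \frac{2729}{231} \gamma_{2}


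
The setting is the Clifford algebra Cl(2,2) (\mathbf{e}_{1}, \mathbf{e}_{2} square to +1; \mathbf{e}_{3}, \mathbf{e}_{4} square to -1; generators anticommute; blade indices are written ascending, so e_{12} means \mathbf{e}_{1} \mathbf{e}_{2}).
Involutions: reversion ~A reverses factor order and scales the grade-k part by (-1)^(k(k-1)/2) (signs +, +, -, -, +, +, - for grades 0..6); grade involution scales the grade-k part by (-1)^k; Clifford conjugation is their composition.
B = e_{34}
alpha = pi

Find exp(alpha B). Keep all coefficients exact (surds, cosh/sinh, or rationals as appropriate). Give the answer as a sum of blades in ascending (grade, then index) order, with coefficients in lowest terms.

B^2 = (1)^2*(e_{34})^2 = 1*(-1) = -1 (a basis 2-blade squares to minus the product of its generators' squares).
B^2 = -1 — circular case — the even/odd split gives cos and sin: l = 1, alpha*l = \pi, so exp(alpha B) = cos(\pi) + (sin(\pi)/1)*B = -1 + (0)*B.
Answer: -1
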